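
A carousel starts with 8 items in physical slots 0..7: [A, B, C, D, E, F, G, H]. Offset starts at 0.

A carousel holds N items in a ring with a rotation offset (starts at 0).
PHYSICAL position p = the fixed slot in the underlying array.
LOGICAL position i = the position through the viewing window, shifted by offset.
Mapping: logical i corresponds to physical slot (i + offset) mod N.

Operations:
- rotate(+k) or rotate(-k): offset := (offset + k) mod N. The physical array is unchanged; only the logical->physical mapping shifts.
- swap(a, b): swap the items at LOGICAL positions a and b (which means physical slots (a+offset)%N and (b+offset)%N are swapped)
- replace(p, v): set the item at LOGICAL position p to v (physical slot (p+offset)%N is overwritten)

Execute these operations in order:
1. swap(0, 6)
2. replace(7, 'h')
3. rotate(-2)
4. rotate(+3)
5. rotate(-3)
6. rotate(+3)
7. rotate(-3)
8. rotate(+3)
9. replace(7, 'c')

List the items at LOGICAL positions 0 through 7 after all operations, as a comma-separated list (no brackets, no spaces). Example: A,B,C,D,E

After op 1 (swap(0, 6)): offset=0, physical=[G,B,C,D,E,F,A,H], logical=[G,B,C,D,E,F,A,H]
After op 2 (replace(7, 'h')): offset=0, physical=[G,B,C,D,E,F,A,h], logical=[G,B,C,D,E,F,A,h]
After op 3 (rotate(-2)): offset=6, physical=[G,B,C,D,E,F,A,h], logical=[A,h,G,B,C,D,E,F]
After op 4 (rotate(+3)): offset=1, physical=[G,B,C,D,E,F,A,h], logical=[B,C,D,E,F,A,h,G]
After op 5 (rotate(-3)): offset=6, physical=[G,B,C,D,E,F,A,h], logical=[A,h,G,B,C,D,E,F]
After op 6 (rotate(+3)): offset=1, physical=[G,B,C,D,E,F,A,h], logical=[B,C,D,E,F,A,h,G]
After op 7 (rotate(-3)): offset=6, physical=[G,B,C,D,E,F,A,h], logical=[A,h,G,B,C,D,E,F]
After op 8 (rotate(+3)): offset=1, physical=[G,B,C,D,E,F,A,h], logical=[B,C,D,E,F,A,h,G]
After op 9 (replace(7, 'c')): offset=1, physical=[c,B,C,D,E,F,A,h], logical=[B,C,D,E,F,A,h,c]

Answer: B,C,D,E,F,A,h,c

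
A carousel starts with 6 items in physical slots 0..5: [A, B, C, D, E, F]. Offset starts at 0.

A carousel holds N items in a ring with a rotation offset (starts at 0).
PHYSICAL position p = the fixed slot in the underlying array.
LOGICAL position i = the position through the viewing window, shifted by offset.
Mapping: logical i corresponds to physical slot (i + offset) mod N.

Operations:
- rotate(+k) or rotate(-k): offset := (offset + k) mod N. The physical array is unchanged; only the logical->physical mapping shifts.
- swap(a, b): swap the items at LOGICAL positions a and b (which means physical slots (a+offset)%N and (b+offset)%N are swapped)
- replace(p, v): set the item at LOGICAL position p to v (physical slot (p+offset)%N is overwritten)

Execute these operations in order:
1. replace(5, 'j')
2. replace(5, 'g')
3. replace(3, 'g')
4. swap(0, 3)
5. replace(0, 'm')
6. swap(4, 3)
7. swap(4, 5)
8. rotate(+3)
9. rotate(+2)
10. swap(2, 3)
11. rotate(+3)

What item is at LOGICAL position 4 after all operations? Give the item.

After op 1 (replace(5, 'j')): offset=0, physical=[A,B,C,D,E,j], logical=[A,B,C,D,E,j]
After op 2 (replace(5, 'g')): offset=0, physical=[A,B,C,D,E,g], logical=[A,B,C,D,E,g]
After op 3 (replace(3, 'g')): offset=0, physical=[A,B,C,g,E,g], logical=[A,B,C,g,E,g]
After op 4 (swap(0, 3)): offset=0, physical=[g,B,C,A,E,g], logical=[g,B,C,A,E,g]
After op 5 (replace(0, 'm')): offset=0, physical=[m,B,C,A,E,g], logical=[m,B,C,A,E,g]
After op 6 (swap(4, 3)): offset=0, physical=[m,B,C,E,A,g], logical=[m,B,C,E,A,g]
After op 7 (swap(4, 5)): offset=0, physical=[m,B,C,E,g,A], logical=[m,B,C,E,g,A]
After op 8 (rotate(+3)): offset=3, physical=[m,B,C,E,g,A], logical=[E,g,A,m,B,C]
After op 9 (rotate(+2)): offset=5, physical=[m,B,C,E,g,A], logical=[A,m,B,C,E,g]
After op 10 (swap(2, 3)): offset=5, physical=[m,C,B,E,g,A], logical=[A,m,C,B,E,g]
After op 11 (rotate(+3)): offset=2, physical=[m,C,B,E,g,A], logical=[B,E,g,A,m,C]

Answer: m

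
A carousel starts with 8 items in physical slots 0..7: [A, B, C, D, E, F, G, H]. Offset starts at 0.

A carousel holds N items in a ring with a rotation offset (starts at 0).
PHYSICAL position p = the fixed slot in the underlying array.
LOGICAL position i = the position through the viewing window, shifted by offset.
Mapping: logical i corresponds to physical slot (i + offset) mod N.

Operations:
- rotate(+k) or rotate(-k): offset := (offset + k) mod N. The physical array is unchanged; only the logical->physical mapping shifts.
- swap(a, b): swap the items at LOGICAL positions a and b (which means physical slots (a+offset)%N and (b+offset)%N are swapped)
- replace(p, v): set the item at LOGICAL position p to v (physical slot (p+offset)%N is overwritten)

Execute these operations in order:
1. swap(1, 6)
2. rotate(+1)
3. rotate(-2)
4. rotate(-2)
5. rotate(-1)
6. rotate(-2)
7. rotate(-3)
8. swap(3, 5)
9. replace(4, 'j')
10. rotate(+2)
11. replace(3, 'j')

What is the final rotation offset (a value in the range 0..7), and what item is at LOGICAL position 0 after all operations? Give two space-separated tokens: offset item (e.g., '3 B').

After op 1 (swap(1, 6)): offset=0, physical=[A,G,C,D,E,F,B,H], logical=[A,G,C,D,E,F,B,H]
After op 2 (rotate(+1)): offset=1, physical=[A,G,C,D,E,F,B,H], logical=[G,C,D,E,F,B,H,A]
After op 3 (rotate(-2)): offset=7, physical=[A,G,C,D,E,F,B,H], logical=[H,A,G,C,D,E,F,B]
After op 4 (rotate(-2)): offset=5, physical=[A,G,C,D,E,F,B,H], logical=[F,B,H,A,G,C,D,E]
After op 5 (rotate(-1)): offset=4, physical=[A,G,C,D,E,F,B,H], logical=[E,F,B,H,A,G,C,D]
After op 6 (rotate(-2)): offset=2, physical=[A,G,C,D,E,F,B,H], logical=[C,D,E,F,B,H,A,G]
After op 7 (rotate(-3)): offset=7, physical=[A,G,C,D,E,F,B,H], logical=[H,A,G,C,D,E,F,B]
After op 8 (swap(3, 5)): offset=7, physical=[A,G,E,D,C,F,B,H], logical=[H,A,G,E,D,C,F,B]
After op 9 (replace(4, 'j')): offset=7, physical=[A,G,E,j,C,F,B,H], logical=[H,A,G,E,j,C,F,B]
After op 10 (rotate(+2)): offset=1, physical=[A,G,E,j,C,F,B,H], logical=[G,E,j,C,F,B,H,A]
After op 11 (replace(3, 'j')): offset=1, physical=[A,G,E,j,j,F,B,H], logical=[G,E,j,j,F,B,H,A]

Answer: 1 G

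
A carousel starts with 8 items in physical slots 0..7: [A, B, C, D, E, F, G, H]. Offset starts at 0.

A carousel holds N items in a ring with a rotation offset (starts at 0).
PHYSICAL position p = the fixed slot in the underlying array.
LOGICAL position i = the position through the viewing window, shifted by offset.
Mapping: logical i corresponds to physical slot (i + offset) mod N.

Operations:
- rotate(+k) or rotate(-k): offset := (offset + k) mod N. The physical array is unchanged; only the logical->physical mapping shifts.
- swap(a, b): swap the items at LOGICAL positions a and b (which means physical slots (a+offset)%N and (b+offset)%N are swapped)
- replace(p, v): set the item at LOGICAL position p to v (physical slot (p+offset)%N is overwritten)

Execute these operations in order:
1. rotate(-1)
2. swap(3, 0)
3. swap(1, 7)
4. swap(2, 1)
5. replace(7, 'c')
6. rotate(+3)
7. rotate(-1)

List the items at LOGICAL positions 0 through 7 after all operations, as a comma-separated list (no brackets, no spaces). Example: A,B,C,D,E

After op 1 (rotate(-1)): offset=7, physical=[A,B,C,D,E,F,G,H], logical=[H,A,B,C,D,E,F,G]
After op 2 (swap(3, 0)): offset=7, physical=[A,B,H,D,E,F,G,C], logical=[C,A,B,H,D,E,F,G]
After op 3 (swap(1, 7)): offset=7, physical=[G,B,H,D,E,F,A,C], logical=[C,G,B,H,D,E,F,A]
After op 4 (swap(2, 1)): offset=7, physical=[B,G,H,D,E,F,A,C], logical=[C,B,G,H,D,E,F,A]
After op 5 (replace(7, 'c')): offset=7, physical=[B,G,H,D,E,F,c,C], logical=[C,B,G,H,D,E,F,c]
After op 6 (rotate(+3)): offset=2, physical=[B,G,H,D,E,F,c,C], logical=[H,D,E,F,c,C,B,G]
After op 7 (rotate(-1)): offset=1, physical=[B,G,H,D,E,F,c,C], logical=[G,H,D,E,F,c,C,B]

Answer: G,H,D,E,F,c,C,B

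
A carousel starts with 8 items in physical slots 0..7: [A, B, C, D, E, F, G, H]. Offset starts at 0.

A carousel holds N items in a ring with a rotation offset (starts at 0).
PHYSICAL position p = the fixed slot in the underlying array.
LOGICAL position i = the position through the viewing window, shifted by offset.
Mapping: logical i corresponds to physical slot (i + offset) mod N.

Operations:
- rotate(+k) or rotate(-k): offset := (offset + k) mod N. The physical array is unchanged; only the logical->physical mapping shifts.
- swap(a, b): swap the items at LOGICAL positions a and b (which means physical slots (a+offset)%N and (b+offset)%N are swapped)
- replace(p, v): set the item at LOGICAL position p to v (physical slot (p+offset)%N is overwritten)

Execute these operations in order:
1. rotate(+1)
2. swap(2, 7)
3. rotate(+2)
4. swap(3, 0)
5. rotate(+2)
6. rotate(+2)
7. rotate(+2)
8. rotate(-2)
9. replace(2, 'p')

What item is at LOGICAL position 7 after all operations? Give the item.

After op 1 (rotate(+1)): offset=1, physical=[A,B,C,D,E,F,G,H], logical=[B,C,D,E,F,G,H,A]
After op 2 (swap(2, 7)): offset=1, physical=[D,B,C,A,E,F,G,H], logical=[B,C,A,E,F,G,H,D]
After op 3 (rotate(+2)): offset=3, physical=[D,B,C,A,E,F,G,H], logical=[A,E,F,G,H,D,B,C]
After op 4 (swap(3, 0)): offset=3, physical=[D,B,C,G,E,F,A,H], logical=[G,E,F,A,H,D,B,C]
After op 5 (rotate(+2)): offset=5, physical=[D,B,C,G,E,F,A,H], logical=[F,A,H,D,B,C,G,E]
After op 6 (rotate(+2)): offset=7, physical=[D,B,C,G,E,F,A,H], logical=[H,D,B,C,G,E,F,A]
After op 7 (rotate(+2)): offset=1, physical=[D,B,C,G,E,F,A,H], logical=[B,C,G,E,F,A,H,D]
After op 8 (rotate(-2)): offset=7, physical=[D,B,C,G,E,F,A,H], logical=[H,D,B,C,G,E,F,A]
After op 9 (replace(2, 'p')): offset=7, physical=[D,p,C,G,E,F,A,H], logical=[H,D,p,C,G,E,F,A]

Answer: A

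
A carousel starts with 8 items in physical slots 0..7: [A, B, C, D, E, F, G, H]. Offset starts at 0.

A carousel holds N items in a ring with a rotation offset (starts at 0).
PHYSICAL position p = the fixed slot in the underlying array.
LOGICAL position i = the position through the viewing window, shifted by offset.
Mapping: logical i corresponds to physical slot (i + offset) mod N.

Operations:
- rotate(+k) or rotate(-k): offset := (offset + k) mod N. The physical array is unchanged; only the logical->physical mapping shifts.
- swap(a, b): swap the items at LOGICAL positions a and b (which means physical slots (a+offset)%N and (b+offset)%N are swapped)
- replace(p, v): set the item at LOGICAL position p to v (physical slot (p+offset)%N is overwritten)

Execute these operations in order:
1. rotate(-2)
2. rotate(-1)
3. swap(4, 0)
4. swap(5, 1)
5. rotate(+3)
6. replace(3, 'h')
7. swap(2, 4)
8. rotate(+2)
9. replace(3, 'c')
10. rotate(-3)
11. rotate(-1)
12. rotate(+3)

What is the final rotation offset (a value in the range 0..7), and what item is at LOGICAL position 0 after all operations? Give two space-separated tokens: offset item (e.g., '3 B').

Answer: 1 F

Derivation:
After op 1 (rotate(-2)): offset=6, physical=[A,B,C,D,E,F,G,H], logical=[G,H,A,B,C,D,E,F]
After op 2 (rotate(-1)): offset=5, physical=[A,B,C,D,E,F,G,H], logical=[F,G,H,A,B,C,D,E]
After op 3 (swap(4, 0)): offset=5, physical=[A,F,C,D,E,B,G,H], logical=[B,G,H,A,F,C,D,E]
After op 4 (swap(5, 1)): offset=5, physical=[A,F,G,D,E,B,C,H], logical=[B,C,H,A,F,G,D,E]
After op 5 (rotate(+3)): offset=0, physical=[A,F,G,D,E,B,C,H], logical=[A,F,G,D,E,B,C,H]
After op 6 (replace(3, 'h')): offset=0, physical=[A,F,G,h,E,B,C,H], logical=[A,F,G,h,E,B,C,H]
After op 7 (swap(2, 4)): offset=0, physical=[A,F,E,h,G,B,C,H], logical=[A,F,E,h,G,B,C,H]
After op 8 (rotate(+2)): offset=2, physical=[A,F,E,h,G,B,C,H], logical=[E,h,G,B,C,H,A,F]
After op 9 (replace(3, 'c')): offset=2, physical=[A,F,E,h,G,c,C,H], logical=[E,h,G,c,C,H,A,F]
After op 10 (rotate(-3)): offset=7, physical=[A,F,E,h,G,c,C,H], logical=[H,A,F,E,h,G,c,C]
After op 11 (rotate(-1)): offset=6, physical=[A,F,E,h,G,c,C,H], logical=[C,H,A,F,E,h,G,c]
After op 12 (rotate(+3)): offset=1, physical=[A,F,E,h,G,c,C,H], logical=[F,E,h,G,c,C,H,A]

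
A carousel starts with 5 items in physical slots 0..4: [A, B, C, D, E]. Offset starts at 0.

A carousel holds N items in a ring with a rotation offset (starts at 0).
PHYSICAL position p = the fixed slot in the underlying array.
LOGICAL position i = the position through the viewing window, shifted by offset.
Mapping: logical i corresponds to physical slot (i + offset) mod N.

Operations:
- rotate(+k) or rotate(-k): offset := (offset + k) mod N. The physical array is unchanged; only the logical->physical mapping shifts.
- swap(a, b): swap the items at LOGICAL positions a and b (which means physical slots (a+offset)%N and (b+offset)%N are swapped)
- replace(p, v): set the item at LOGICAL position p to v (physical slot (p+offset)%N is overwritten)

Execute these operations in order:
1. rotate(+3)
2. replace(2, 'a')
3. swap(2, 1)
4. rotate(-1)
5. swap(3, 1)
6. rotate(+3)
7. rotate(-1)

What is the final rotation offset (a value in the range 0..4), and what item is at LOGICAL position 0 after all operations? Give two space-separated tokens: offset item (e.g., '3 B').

Answer: 4 a

Derivation:
After op 1 (rotate(+3)): offset=3, physical=[A,B,C,D,E], logical=[D,E,A,B,C]
After op 2 (replace(2, 'a')): offset=3, physical=[a,B,C,D,E], logical=[D,E,a,B,C]
After op 3 (swap(2, 1)): offset=3, physical=[E,B,C,D,a], logical=[D,a,E,B,C]
After op 4 (rotate(-1)): offset=2, physical=[E,B,C,D,a], logical=[C,D,a,E,B]
After op 5 (swap(3, 1)): offset=2, physical=[D,B,C,E,a], logical=[C,E,a,D,B]
After op 6 (rotate(+3)): offset=0, physical=[D,B,C,E,a], logical=[D,B,C,E,a]
After op 7 (rotate(-1)): offset=4, physical=[D,B,C,E,a], logical=[a,D,B,C,E]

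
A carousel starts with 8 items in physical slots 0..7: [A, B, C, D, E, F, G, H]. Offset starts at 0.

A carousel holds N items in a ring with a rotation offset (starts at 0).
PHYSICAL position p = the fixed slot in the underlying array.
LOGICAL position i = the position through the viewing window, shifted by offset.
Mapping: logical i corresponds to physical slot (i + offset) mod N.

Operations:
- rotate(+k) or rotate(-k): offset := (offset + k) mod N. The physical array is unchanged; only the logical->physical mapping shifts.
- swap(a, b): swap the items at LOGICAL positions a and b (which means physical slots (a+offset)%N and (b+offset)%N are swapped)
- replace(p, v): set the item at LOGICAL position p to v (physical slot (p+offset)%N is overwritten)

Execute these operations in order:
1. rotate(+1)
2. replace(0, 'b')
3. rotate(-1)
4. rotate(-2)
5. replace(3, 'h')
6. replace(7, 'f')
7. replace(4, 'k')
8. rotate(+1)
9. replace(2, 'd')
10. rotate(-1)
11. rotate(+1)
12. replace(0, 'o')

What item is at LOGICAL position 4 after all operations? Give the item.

Answer: D

Derivation:
After op 1 (rotate(+1)): offset=1, physical=[A,B,C,D,E,F,G,H], logical=[B,C,D,E,F,G,H,A]
After op 2 (replace(0, 'b')): offset=1, physical=[A,b,C,D,E,F,G,H], logical=[b,C,D,E,F,G,H,A]
After op 3 (rotate(-1)): offset=0, physical=[A,b,C,D,E,F,G,H], logical=[A,b,C,D,E,F,G,H]
After op 4 (rotate(-2)): offset=6, physical=[A,b,C,D,E,F,G,H], logical=[G,H,A,b,C,D,E,F]
After op 5 (replace(3, 'h')): offset=6, physical=[A,h,C,D,E,F,G,H], logical=[G,H,A,h,C,D,E,F]
After op 6 (replace(7, 'f')): offset=6, physical=[A,h,C,D,E,f,G,H], logical=[G,H,A,h,C,D,E,f]
After op 7 (replace(4, 'k')): offset=6, physical=[A,h,k,D,E,f,G,H], logical=[G,H,A,h,k,D,E,f]
After op 8 (rotate(+1)): offset=7, physical=[A,h,k,D,E,f,G,H], logical=[H,A,h,k,D,E,f,G]
After op 9 (replace(2, 'd')): offset=7, physical=[A,d,k,D,E,f,G,H], logical=[H,A,d,k,D,E,f,G]
After op 10 (rotate(-1)): offset=6, physical=[A,d,k,D,E,f,G,H], logical=[G,H,A,d,k,D,E,f]
After op 11 (rotate(+1)): offset=7, physical=[A,d,k,D,E,f,G,H], logical=[H,A,d,k,D,E,f,G]
After op 12 (replace(0, 'o')): offset=7, physical=[A,d,k,D,E,f,G,o], logical=[o,A,d,k,D,E,f,G]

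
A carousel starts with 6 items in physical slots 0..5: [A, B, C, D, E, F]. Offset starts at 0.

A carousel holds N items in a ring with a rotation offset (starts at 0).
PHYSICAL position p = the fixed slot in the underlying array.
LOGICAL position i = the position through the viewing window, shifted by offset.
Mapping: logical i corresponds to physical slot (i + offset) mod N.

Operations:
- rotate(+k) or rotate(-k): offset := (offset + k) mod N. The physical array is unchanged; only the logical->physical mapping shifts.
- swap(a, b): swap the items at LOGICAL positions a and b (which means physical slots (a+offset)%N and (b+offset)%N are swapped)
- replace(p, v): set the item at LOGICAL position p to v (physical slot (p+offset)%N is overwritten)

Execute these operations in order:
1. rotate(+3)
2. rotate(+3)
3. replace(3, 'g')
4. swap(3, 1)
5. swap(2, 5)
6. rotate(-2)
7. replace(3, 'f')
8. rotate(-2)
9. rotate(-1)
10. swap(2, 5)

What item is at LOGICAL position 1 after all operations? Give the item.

Answer: F

Derivation:
After op 1 (rotate(+3)): offset=3, physical=[A,B,C,D,E,F], logical=[D,E,F,A,B,C]
After op 2 (rotate(+3)): offset=0, physical=[A,B,C,D,E,F], logical=[A,B,C,D,E,F]
After op 3 (replace(3, 'g')): offset=0, physical=[A,B,C,g,E,F], logical=[A,B,C,g,E,F]
After op 4 (swap(3, 1)): offset=0, physical=[A,g,C,B,E,F], logical=[A,g,C,B,E,F]
After op 5 (swap(2, 5)): offset=0, physical=[A,g,F,B,E,C], logical=[A,g,F,B,E,C]
After op 6 (rotate(-2)): offset=4, physical=[A,g,F,B,E,C], logical=[E,C,A,g,F,B]
After op 7 (replace(3, 'f')): offset=4, physical=[A,f,F,B,E,C], logical=[E,C,A,f,F,B]
After op 8 (rotate(-2)): offset=2, physical=[A,f,F,B,E,C], logical=[F,B,E,C,A,f]
After op 9 (rotate(-1)): offset=1, physical=[A,f,F,B,E,C], logical=[f,F,B,E,C,A]
After op 10 (swap(2, 5)): offset=1, physical=[B,f,F,A,E,C], logical=[f,F,A,E,C,B]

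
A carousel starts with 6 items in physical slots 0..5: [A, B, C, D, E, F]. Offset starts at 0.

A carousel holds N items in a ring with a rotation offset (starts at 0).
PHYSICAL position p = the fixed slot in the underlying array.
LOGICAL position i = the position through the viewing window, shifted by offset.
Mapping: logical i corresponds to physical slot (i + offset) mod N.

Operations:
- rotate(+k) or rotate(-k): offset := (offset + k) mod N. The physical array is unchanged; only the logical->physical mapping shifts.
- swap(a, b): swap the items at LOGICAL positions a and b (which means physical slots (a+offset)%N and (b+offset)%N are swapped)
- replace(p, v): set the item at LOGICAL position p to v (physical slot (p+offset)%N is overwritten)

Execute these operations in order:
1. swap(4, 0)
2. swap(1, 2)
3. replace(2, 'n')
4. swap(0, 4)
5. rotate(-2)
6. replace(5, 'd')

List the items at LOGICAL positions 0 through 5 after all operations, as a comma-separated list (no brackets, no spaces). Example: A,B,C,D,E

After op 1 (swap(4, 0)): offset=0, physical=[E,B,C,D,A,F], logical=[E,B,C,D,A,F]
After op 2 (swap(1, 2)): offset=0, physical=[E,C,B,D,A,F], logical=[E,C,B,D,A,F]
After op 3 (replace(2, 'n')): offset=0, physical=[E,C,n,D,A,F], logical=[E,C,n,D,A,F]
After op 4 (swap(0, 4)): offset=0, physical=[A,C,n,D,E,F], logical=[A,C,n,D,E,F]
After op 5 (rotate(-2)): offset=4, physical=[A,C,n,D,E,F], logical=[E,F,A,C,n,D]
After op 6 (replace(5, 'd')): offset=4, physical=[A,C,n,d,E,F], logical=[E,F,A,C,n,d]

Answer: E,F,A,C,n,d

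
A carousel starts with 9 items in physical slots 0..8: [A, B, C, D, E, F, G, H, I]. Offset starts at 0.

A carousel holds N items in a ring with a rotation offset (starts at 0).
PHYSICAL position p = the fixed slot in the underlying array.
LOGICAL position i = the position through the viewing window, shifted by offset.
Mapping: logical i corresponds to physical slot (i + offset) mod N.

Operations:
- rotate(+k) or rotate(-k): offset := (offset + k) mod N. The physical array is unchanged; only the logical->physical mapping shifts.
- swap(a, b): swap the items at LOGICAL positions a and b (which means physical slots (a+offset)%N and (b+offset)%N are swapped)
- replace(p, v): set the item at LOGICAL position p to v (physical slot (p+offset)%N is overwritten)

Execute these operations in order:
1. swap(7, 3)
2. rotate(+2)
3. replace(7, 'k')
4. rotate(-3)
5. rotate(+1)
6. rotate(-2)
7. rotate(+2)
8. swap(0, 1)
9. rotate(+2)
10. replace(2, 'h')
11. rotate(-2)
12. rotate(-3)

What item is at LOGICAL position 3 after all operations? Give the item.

Answer: B

Derivation:
After op 1 (swap(7, 3)): offset=0, physical=[A,B,C,H,E,F,G,D,I], logical=[A,B,C,H,E,F,G,D,I]
After op 2 (rotate(+2)): offset=2, physical=[A,B,C,H,E,F,G,D,I], logical=[C,H,E,F,G,D,I,A,B]
After op 3 (replace(7, 'k')): offset=2, physical=[k,B,C,H,E,F,G,D,I], logical=[C,H,E,F,G,D,I,k,B]
After op 4 (rotate(-3)): offset=8, physical=[k,B,C,H,E,F,G,D,I], logical=[I,k,B,C,H,E,F,G,D]
After op 5 (rotate(+1)): offset=0, physical=[k,B,C,H,E,F,G,D,I], logical=[k,B,C,H,E,F,G,D,I]
After op 6 (rotate(-2)): offset=7, physical=[k,B,C,H,E,F,G,D,I], logical=[D,I,k,B,C,H,E,F,G]
After op 7 (rotate(+2)): offset=0, physical=[k,B,C,H,E,F,G,D,I], logical=[k,B,C,H,E,F,G,D,I]
After op 8 (swap(0, 1)): offset=0, physical=[B,k,C,H,E,F,G,D,I], logical=[B,k,C,H,E,F,G,D,I]
After op 9 (rotate(+2)): offset=2, physical=[B,k,C,H,E,F,G,D,I], logical=[C,H,E,F,G,D,I,B,k]
After op 10 (replace(2, 'h')): offset=2, physical=[B,k,C,H,h,F,G,D,I], logical=[C,H,h,F,G,D,I,B,k]
After op 11 (rotate(-2)): offset=0, physical=[B,k,C,H,h,F,G,D,I], logical=[B,k,C,H,h,F,G,D,I]
After op 12 (rotate(-3)): offset=6, physical=[B,k,C,H,h,F,G,D,I], logical=[G,D,I,B,k,C,H,h,F]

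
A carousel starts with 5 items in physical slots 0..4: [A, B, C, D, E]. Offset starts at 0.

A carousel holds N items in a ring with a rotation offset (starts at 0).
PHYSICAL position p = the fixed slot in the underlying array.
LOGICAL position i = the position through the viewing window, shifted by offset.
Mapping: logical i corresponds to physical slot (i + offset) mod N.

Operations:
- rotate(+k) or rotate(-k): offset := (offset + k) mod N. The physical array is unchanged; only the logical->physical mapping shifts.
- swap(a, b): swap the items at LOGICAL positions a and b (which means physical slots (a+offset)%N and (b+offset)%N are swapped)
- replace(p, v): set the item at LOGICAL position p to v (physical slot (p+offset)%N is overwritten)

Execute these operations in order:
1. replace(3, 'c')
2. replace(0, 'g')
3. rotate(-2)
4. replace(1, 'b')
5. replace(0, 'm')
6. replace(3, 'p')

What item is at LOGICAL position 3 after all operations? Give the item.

After op 1 (replace(3, 'c')): offset=0, physical=[A,B,C,c,E], logical=[A,B,C,c,E]
After op 2 (replace(0, 'g')): offset=0, physical=[g,B,C,c,E], logical=[g,B,C,c,E]
After op 3 (rotate(-2)): offset=3, physical=[g,B,C,c,E], logical=[c,E,g,B,C]
After op 4 (replace(1, 'b')): offset=3, physical=[g,B,C,c,b], logical=[c,b,g,B,C]
After op 5 (replace(0, 'm')): offset=3, physical=[g,B,C,m,b], logical=[m,b,g,B,C]
After op 6 (replace(3, 'p')): offset=3, physical=[g,p,C,m,b], logical=[m,b,g,p,C]

Answer: p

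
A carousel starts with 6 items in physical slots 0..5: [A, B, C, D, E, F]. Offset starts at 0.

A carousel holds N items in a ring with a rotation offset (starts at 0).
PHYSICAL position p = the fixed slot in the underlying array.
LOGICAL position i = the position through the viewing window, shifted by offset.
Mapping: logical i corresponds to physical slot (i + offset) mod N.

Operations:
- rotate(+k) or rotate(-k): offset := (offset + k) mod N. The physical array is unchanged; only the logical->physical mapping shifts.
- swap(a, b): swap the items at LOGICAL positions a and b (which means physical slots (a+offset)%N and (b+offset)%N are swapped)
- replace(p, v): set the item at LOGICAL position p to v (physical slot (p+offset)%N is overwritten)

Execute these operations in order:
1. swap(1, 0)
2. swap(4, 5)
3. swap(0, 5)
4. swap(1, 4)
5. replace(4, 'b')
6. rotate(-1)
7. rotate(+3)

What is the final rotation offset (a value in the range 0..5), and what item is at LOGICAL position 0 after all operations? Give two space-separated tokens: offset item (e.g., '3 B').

Answer: 2 C

Derivation:
After op 1 (swap(1, 0)): offset=0, physical=[B,A,C,D,E,F], logical=[B,A,C,D,E,F]
After op 2 (swap(4, 5)): offset=0, physical=[B,A,C,D,F,E], logical=[B,A,C,D,F,E]
After op 3 (swap(0, 5)): offset=0, physical=[E,A,C,D,F,B], logical=[E,A,C,D,F,B]
After op 4 (swap(1, 4)): offset=0, physical=[E,F,C,D,A,B], logical=[E,F,C,D,A,B]
After op 5 (replace(4, 'b')): offset=0, physical=[E,F,C,D,b,B], logical=[E,F,C,D,b,B]
After op 6 (rotate(-1)): offset=5, physical=[E,F,C,D,b,B], logical=[B,E,F,C,D,b]
After op 7 (rotate(+3)): offset=2, physical=[E,F,C,D,b,B], logical=[C,D,b,B,E,F]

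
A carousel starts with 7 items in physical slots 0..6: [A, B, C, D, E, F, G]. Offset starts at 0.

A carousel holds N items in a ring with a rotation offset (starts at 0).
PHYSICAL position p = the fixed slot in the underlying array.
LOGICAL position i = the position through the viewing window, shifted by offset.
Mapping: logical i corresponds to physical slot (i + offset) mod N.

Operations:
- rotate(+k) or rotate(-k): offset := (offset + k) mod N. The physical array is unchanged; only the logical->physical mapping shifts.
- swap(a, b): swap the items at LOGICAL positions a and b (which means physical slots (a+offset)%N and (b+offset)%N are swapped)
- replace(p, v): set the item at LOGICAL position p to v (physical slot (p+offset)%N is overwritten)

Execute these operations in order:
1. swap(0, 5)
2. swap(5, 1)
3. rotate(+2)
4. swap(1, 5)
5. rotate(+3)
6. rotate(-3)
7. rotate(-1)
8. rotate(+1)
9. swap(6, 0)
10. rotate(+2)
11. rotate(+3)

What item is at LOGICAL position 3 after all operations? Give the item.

Answer: F

Derivation:
After op 1 (swap(0, 5)): offset=0, physical=[F,B,C,D,E,A,G], logical=[F,B,C,D,E,A,G]
After op 2 (swap(5, 1)): offset=0, physical=[F,A,C,D,E,B,G], logical=[F,A,C,D,E,B,G]
After op 3 (rotate(+2)): offset=2, physical=[F,A,C,D,E,B,G], logical=[C,D,E,B,G,F,A]
After op 4 (swap(1, 5)): offset=2, physical=[D,A,C,F,E,B,G], logical=[C,F,E,B,G,D,A]
After op 5 (rotate(+3)): offset=5, physical=[D,A,C,F,E,B,G], logical=[B,G,D,A,C,F,E]
After op 6 (rotate(-3)): offset=2, physical=[D,A,C,F,E,B,G], logical=[C,F,E,B,G,D,A]
After op 7 (rotate(-1)): offset=1, physical=[D,A,C,F,E,B,G], logical=[A,C,F,E,B,G,D]
After op 8 (rotate(+1)): offset=2, physical=[D,A,C,F,E,B,G], logical=[C,F,E,B,G,D,A]
After op 9 (swap(6, 0)): offset=2, physical=[D,C,A,F,E,B,G], logical=[A,F,E,B,G,D,C]
After op 10 (rotate(+2)): offset=4, physical=[D,C,A,F,E,B,G], logical=[E,B,G,D,C,A,F]
After op 11 (rotate(+3)): offset=0, physical=[D,C,A,F,E,B,G], logical=[D,C,A,F,E,B,G]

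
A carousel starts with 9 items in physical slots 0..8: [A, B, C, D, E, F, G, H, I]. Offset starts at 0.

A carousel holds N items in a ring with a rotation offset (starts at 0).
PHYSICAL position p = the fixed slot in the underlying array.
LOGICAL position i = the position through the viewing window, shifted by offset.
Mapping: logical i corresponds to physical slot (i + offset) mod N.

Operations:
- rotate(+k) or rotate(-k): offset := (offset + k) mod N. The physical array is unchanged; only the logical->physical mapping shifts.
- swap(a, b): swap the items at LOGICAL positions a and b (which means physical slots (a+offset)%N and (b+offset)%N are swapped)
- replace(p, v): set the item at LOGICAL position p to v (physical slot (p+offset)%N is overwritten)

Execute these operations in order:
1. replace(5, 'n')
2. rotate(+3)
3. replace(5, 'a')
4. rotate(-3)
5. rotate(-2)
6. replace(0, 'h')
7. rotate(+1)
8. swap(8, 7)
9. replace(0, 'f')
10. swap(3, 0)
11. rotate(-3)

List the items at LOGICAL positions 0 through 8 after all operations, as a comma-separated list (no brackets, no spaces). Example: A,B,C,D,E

Answer: n,h,G,C,A,B,f,D,E

Derivation:
After op 1 (replace(5, 'n')): offset=0, physical=[A,B,C,D,E,n,G,H,I], logical=[A,B,C,D,E,n,G,H,I]
After op 2 (rotate(+3)): offset=3, physical=[A,B,C,D,E,n,G,H,I], logical=[D,E,n,G,H,I,A,B,C]
After op 3 (replace(5, 'a')): offset=3, physical=[A,B,C,D,E,n,G,H,a], logical=[D,E,n,G,H,a,A,B,C]
After op 4 (rotate(-3)): offset=0, physical=[A,B,C,D,E,n,G,H,a], logical=[A,B,C,D,E,n,G,H,a]
After op 5 (rotate(-2)): offset=7, physical=[A,B,C,D,E,n,G,H,a], logical=[H,a,A,B,C,D,E,n,G]
After op 6 (replace(0, 'h')): offset=7, physical=[A,B,C,D,E,n,G,h,a], logical=[h,a,A,B,C,D,E,n,G]
After op 7 (rotate(+1)): offset=8, physical=[A,B,C,D,E,n,G,h,a], logical=[a,A,B,C,D,E,n,G,h]
After op 8 (swap(8, 7)): offset=8, physical=[A,B,C,D,E,n,h,G,a], logical=[a,A,B,C,D,E,n,h,G]
After op 9 (replace(0, 'f')): offset=8, physical=[A,B,C,D,E,n,h,G,f], logical=[f,A,B,C,D,E,n,h,G]
After op 10 (swap(3, 0)): offset=8, physical=[A,B,f,D,E,n,h,G,C], logical=[C,A,B,f,D,E,n,h,G]
After op 11 (rotate(-3)): offset=5, physical=[A,B,f,D,E,n,h,G,C], logical=[n,h,G,C,A,B,f,D,E]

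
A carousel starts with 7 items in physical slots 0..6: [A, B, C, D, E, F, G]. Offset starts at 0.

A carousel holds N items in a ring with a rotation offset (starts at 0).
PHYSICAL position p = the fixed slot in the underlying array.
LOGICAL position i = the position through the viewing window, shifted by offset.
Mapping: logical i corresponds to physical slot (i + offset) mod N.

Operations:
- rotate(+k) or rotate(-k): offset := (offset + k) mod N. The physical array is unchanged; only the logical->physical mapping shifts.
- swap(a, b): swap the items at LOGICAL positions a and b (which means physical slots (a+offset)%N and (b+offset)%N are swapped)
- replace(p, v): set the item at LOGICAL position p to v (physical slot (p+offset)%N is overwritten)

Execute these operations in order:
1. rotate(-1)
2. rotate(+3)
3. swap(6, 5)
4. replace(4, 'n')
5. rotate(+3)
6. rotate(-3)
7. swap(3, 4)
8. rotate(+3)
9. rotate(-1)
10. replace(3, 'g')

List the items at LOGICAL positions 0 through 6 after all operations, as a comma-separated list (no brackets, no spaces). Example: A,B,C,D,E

Answer: E,n,F,g,A,C,D

Derivation:
After op 1 (rotate(-1)): offset=6, physical=[A,B,C,D,E,F,G], logical=[G,A,B,C,D,E,F]
After op 2 (rotate(+3)): offset=2, physical=[A,B,C,D,E,F,G], logical=[C,D,E,F,G,A,B]
After op 3 (swap(6, 5)): offset=2, physical=[B,A,C,D,E,F,G], logical=[C,D,E,F,G,B,A]
After op 4 (replace(4, 'n')): offset=2, physical=[B,A,C,D,E,F,n], logical=[C,D,E,F,n,B,A]
After op 5 (rotate(+3)): offset=5, physical=[B,A,C,D,E,F,n], logical=[F,n,B,A,C,D,E]
After op 6 (rotate(-3)): offset=2, physical=[B,A,C,D,E,F,n], logical=[C,D,E,F,n,B,A]
After op 7 (swap(3, 4)): offset=2, physical=[B,A,C,D,E,n,F], logical=[C,D,E,n,F,B,A]
After op 8 (rotate(+3)): offset=5, physical=[B,A,C,D,E,n,F], logical=[n,F,B,A,C,D,E]
After op 9 (rotate(-1)): offset=4, physical=[B,A,C,D,E,n,F], logical=[E,n,F,B,A,C,D]
After op 10 (replace(3, 'g')): offset=4, physical=[g,A,C,D,E,n,F], logical=[E,n,F,g,A,C,D]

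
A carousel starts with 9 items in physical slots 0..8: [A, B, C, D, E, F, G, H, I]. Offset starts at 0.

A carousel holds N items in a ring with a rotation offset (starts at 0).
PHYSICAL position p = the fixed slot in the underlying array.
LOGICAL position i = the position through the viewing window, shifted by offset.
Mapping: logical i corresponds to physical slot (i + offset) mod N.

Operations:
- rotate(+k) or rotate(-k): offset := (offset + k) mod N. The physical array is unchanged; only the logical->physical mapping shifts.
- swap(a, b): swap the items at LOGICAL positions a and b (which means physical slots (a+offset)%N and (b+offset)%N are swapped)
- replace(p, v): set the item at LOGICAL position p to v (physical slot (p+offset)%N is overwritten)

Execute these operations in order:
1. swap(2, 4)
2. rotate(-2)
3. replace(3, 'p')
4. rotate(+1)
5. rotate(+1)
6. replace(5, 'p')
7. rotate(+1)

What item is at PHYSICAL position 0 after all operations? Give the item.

After op 1 (swap(2, 4)): offset=0, physical=[A,B,E,D,C,F,G,H,I], logical=[A,B,E,D,C,F,G,H,I]
After op 2 (rotate(-2)): offset=7, physical=[A,B,E,D,C,F,G,H,I], logical=[H,I,A,B,E,D,C,F,G]
After op 3 (replace(3, 'p')): offset=7, physical=[A,p,E,D,C,F,G,H,I], logical=[H,I,A,p,E,D,C,F,G]
After op 4 (rotate(+1)): offset=8, physical=[A,p,E,D,C,F,G,H,I], logical=[I,A,p,E,D,C,F,G,H]
After op 5 (rotate(+1)): offset=0, physical=[A,p,E,D,C,F,G,H,I], logical=[A,p,E,D,C,F,G,H,I]
After op 6 (replace(5, 'p')): offset=0, physical=[A,p,E,D,C,p,G,H,I], logical=[A,p,E,D,C,p,G,H,I]
After op 7 (rotate(+1)): offset=1, physical=[A,p,E,D,C,p,G,H,I], logical=[p,E,D,C,p,G,H,I,A]

Answer: A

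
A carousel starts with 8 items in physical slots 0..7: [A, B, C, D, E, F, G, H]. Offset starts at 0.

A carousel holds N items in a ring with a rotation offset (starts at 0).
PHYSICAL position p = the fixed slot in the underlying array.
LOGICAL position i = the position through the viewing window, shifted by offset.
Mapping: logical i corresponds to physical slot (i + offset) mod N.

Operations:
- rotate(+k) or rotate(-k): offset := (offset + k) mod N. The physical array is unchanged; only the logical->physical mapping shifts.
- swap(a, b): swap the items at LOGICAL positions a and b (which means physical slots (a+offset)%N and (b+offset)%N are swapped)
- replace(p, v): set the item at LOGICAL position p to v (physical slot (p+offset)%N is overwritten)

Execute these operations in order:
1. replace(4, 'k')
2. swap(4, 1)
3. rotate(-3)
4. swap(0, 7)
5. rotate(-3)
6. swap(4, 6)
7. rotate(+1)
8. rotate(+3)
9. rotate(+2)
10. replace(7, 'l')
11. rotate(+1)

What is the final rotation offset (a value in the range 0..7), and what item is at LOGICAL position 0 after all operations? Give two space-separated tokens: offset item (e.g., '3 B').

After op 1 (replace(4, 'k')): offset=0, physical=[A,B,C,D,k,F,G,H], logical=[A,B,C,D,k,F,G,H]
After op 2 (swap(4, 1)): offset=0, physical=[A,k,C,D,B,F,G,H], logical=[A,k,C,D,B,F,G,H]
After op 3 (rotate(-3)): offset=5, physical=[A,k,C,D,B,F,G,H], logical=[F,G,H,A,k,C,D,B]
After op 4 (swap(0, 7)): offset=5, physical=[A,k,C,D,F,B,G,H], logical=[B,G,H,A,k,C,D,F]
After op 5 (rotate(-3)): offset=2, physical=[A,k,C,D,F,B,G,H], logical=[C,D,F,B,G,H,A,k]
After op 6 (swap(4, 6)): offset=2, physical=[G,k,C,D,F,B,A,H], logical=[C,D,F,B,A,H,G,k]
After op 7 (rotate(+1)): offset=3, physical=[G,k,C,D,F,B,A,H], logical=[D,F,B,A,H,G,k,C]
After op 8 (rotate(+3)): offset=6, physical=[G,k,C,D,F,B,A,H], logical=[A,H,G,k,C,D,F,B]
After op 9 (rotate(+2)): offset=0, physical=[G,k,C,D,F,B,A,H], logical=[G,k,C,D,F,B,A,H]
After op 10 (replace(7, 'l')): offset=0, physical=[G,k,C,D,F,B,A,l], logical=[G,k,C,D,F,B,A,l]
After op 11 (rotate(+1)): offset=1, physical=[G,k,C,D,F,B,A,l], logical=[k,C,D,F,B,A,l,G]

Answer: 1 k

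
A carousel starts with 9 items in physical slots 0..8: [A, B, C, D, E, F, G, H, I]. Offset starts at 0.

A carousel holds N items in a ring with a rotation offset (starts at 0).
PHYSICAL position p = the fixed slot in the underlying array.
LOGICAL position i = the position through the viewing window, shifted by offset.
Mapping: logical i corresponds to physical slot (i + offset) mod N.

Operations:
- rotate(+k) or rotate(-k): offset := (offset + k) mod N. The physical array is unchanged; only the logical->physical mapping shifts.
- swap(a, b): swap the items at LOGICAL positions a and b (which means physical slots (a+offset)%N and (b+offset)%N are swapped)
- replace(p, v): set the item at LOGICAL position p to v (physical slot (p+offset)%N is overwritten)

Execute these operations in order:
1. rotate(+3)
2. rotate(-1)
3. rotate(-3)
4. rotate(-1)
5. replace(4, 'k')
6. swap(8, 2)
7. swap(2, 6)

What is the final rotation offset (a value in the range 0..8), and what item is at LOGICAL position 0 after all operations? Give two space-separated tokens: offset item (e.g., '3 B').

After op 1 (rotate(+3)): offset=3, physical=[A,B,C,D,E,F,G,H,I], logical=[D,E,F,G,H,I,A,B,C]
After op 2 (rotate(-1)): offset=2, physical=[A,B,C,D,E,F,G,H,I], logical=[C,D,E,F,G,H,I,A,B]
After op 3 (rotate(-3)): offset=8, physical=[A,B,C,D,E,F,G,H,I], logical=[I,A,B,C,D,E,F,G,H]
After op 4 (rotate(-1)): offset=7, physical=[A,B,C,D,E,F,G,H,I], logical=[H,I,A,B,C,D,E,F,G]
After op 5 (replace(4, 'k')): offset=7, physical=[A,B,k,D,E,F,G,H,I], logical=[H,I,A,B,k,D,E,F,G]
After op 6 (swap(8, 2)): offset=7, physical=[G,B,k,D,E,F,A,H,I], logical=[H,I,G,B,k,D,E,F,A]
After op 7 (swap(2, 6)): offset=7, physical=[E,B,k,D,G,F,A,H,I], logical=[H,I,E,B,k,D,G,F,A]

Answer: 7 H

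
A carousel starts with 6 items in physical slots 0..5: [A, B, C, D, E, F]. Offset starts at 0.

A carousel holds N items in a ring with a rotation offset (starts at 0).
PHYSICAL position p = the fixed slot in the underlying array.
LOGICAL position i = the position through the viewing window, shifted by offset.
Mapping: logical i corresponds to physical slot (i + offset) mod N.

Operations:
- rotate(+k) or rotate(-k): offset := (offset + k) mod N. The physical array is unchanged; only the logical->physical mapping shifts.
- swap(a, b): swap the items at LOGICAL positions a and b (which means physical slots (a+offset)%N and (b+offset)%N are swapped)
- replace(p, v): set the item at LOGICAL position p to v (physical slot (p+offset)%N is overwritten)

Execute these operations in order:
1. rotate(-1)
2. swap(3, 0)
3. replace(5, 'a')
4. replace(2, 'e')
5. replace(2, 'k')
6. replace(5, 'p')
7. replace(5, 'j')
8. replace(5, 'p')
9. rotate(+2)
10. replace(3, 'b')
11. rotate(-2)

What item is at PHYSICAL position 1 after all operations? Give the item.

After op 1 (rotate(-1)): offset=5, physical=[A,B,C,D,E,F], logical=[F,A,B,C,D,E]
After op 2 (swap(3, 0)): offset=5, physical=[A,B,F,D,E,C], logical=[C,A,B,F,D,E]
After op 3 (replace(5, 'a')): offset=5, physical=[A,B,F,D,a,C], logical=[C,A,B,F,D,a]
After op 4 (replace(2, 'e')): offset=5, physical=[A,e,F,D,a,C], logical=[C,A,e,F,D,a]
After op 5 (replace(2, 'k')): offset=5, physical=[A,k,F,D,a,C], logical=[C,A,k,F,D,a]
After op 6 (replace(5, 'p')): offset=5, physical=[A,k,F,D,p,C], logical=[C,A,k,F,D,p]
After op 7 (replace(5, 'j')): offset=5, physical=[A,k,F,D,j,C], logical=[C,A,k,F,D,j]
After op 8 (replace(5, 'p')): offset=5, physical=[A,k,F,D,p,C], logical=[C,A,k,F,D,p]
After op 9 (rotate(+2)): offset=1, physical=[A,k,F,D,p,C], logical=[k,F,D,p,C,A]
After op 10 (replace(3, 'b')): offset=1, physical=[A,k,F,D,b,C], logical=[k,F,D,b,C,A]
After op 11 (rotate(-2)): offset=5, physical=[A,k,F,D,b,C], logical=[C,A,k,F,D,b]

Answer: k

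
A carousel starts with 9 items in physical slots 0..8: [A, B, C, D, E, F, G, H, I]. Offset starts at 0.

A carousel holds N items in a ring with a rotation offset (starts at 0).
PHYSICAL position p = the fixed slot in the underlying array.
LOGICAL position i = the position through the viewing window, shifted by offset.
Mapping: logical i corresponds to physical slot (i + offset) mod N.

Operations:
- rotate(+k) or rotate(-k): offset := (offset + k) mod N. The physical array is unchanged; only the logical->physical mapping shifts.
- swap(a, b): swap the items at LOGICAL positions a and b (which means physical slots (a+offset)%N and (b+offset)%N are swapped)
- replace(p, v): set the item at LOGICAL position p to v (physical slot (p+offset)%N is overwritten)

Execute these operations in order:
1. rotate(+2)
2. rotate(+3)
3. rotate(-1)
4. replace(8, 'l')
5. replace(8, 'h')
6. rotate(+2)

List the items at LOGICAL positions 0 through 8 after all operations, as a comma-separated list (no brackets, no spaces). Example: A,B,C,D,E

Answer: G,H,I,A,B,C,h,E,F

Derivation:
After op 1 (rotate(+2)): offset=2, physical=[A,B,C,D,E,F,G,H,I], logical=[C,D,E,F,G,H,I,A,B]
After op 2 (rotate(+3)): offset=5, physical=[A,B,C,D,E,F,G,H,I], logical=[F,G,H,I,A,B,C,D,E]
After op 3 (rotate(-1)): offset=4, physical=[A,B,C,D,E,F,G,H,I], logical=[E,F,G,H,I,A,B,C,D]
After op 4 (replace(8, 'l')): offset=4, physical=[A,B,C,l,E,F,G,H,I], logical=[E,F,G,H,I,A,B,C,l]
After op 5 (replace(8, 'h')): offset=4, physical=[A,B,C,h,E,F,G,H,I], logical=[E,F,G,H,I,A,B,C,h]
After op 6 (rotate(+2)): offset=6, physical=[A,B,C,h,E,F,G,H,I], logical=[G,H,I,A,B,C,h,E,F]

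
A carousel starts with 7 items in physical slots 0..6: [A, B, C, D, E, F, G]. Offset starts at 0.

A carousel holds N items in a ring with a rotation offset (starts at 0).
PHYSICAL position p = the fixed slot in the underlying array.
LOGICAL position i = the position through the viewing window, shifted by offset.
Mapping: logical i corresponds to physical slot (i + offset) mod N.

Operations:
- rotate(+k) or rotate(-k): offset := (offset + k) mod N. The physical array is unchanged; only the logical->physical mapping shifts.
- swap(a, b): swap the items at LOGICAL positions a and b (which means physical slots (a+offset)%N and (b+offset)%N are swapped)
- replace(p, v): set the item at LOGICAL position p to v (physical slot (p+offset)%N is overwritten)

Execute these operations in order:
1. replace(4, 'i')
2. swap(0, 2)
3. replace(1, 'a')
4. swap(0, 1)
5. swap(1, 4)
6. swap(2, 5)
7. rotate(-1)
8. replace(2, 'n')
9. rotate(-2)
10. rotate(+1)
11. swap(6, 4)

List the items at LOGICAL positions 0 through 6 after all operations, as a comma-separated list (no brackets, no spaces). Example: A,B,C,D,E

After op 1 (replace(4, 'i')): offset=0, physical=[A,B,C,D,i,F,G], logical=[A,B,C,D,i,F,G]
After op 2 (swap(0, 2)): offset=0, physical=[C,B,A,D,i,F,G], logical=[C,B,A,D,i,F,G]
After op 3 (replace(1, 'a')): offset=0, physical=[C,a,A,D,i,F,G], logical=[C,a,A,D,i,F,G]
After op 4 (swap(0, 1)): offset=0, physical=[a,C,A,D,i,F,G], logical=[a,C,A,D,i,F,G]
After op 5 (swap(1, 4)): offset=0, physical=[a,i,A,D,C,F,G], logical=[a,i,A,D,C,F,G]
After op 6 (swap(2, 5)): offset=0, physical=[a,i,F,D,C,A,G], logical=[a,i,F,D,C,A,G]
After op 7 (rotate(-1)): offset=6, physical=[a,i,F,D,C,A,G], logical=[G,a,i,F,D,C,A]
After op 8 (replace(2, 'n')): offset=6, physical=[a,n,F,D,C,A,G], logical=[G,a,n,F,D,C,A]
After op 9 (rotate(-2)): offset=4, physical=[a,n,F,D,C,A,G], logical=[C,A,G,a,n,F,D]
After op 10 (rotate(+1)): offset=5, physical=[a,n,F,D,C,A,G], logical=[A,G,a,n,F,D,C]
After op 11 (swap(6, 4)): offset=5, physical=[a,n,C,D,F,A,G], logical=[A,G,a,n,C,D,F]

Answer: A,G,a,n,C,D,F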